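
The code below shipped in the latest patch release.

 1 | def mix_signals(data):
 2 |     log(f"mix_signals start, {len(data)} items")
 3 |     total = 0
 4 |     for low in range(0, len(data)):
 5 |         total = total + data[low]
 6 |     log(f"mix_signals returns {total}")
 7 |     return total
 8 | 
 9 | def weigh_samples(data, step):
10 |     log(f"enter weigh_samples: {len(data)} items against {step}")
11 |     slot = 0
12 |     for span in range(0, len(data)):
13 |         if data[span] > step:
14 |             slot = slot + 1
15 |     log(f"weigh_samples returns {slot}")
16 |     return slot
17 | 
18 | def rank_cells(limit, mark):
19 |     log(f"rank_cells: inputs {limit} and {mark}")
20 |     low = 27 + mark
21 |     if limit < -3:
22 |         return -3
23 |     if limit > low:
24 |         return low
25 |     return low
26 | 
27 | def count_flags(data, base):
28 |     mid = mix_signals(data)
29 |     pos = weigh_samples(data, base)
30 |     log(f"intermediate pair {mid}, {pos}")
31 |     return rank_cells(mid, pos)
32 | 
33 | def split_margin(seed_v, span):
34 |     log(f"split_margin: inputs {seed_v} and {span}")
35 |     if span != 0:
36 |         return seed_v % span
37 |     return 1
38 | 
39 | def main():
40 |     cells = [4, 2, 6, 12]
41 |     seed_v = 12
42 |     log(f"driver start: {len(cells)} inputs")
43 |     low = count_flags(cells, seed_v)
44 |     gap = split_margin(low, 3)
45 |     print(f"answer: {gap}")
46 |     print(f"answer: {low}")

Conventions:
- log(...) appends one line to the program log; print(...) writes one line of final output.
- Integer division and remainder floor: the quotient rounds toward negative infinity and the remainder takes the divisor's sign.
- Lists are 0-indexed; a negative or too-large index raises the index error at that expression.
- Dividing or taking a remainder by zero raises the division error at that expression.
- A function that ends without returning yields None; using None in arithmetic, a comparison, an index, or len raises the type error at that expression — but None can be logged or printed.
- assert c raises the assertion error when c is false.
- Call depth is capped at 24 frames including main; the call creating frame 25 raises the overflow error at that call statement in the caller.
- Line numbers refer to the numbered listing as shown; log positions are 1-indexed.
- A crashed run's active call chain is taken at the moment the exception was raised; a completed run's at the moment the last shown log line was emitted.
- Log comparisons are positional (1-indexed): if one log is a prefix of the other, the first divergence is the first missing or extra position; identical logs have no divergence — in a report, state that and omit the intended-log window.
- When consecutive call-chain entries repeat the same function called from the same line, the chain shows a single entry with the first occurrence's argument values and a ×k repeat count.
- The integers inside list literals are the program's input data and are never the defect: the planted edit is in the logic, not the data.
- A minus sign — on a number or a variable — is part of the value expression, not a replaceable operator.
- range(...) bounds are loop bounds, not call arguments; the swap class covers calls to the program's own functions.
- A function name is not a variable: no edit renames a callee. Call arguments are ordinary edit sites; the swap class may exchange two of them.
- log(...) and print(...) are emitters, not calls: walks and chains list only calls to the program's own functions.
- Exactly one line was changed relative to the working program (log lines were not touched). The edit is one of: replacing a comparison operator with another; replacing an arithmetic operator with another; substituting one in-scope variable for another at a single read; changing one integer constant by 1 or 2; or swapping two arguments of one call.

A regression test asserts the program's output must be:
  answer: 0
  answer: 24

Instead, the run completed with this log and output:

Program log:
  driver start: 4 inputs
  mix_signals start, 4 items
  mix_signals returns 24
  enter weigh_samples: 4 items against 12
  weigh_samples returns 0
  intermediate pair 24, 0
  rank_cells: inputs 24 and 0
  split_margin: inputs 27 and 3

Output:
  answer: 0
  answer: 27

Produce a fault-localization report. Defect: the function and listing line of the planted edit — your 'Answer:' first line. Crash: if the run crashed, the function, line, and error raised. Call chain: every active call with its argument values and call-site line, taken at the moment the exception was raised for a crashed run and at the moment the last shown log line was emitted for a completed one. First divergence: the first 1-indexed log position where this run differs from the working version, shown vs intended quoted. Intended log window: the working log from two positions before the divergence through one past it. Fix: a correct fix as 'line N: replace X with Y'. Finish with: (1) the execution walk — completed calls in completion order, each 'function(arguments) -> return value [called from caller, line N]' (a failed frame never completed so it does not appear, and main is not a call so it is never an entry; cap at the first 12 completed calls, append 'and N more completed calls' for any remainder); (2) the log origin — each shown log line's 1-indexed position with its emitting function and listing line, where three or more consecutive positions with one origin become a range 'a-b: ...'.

Answer: the defect is in rank_cells at line 25.
Key fact: Log line 8 is where behavior first shows: 'split_margin: inputs 27 and 3' appears instead of 'split_margin: inputs 24 and 3'.
Call chain: main -> split_margin(27, 3) (called at line 44).
First divergence: at position 8 the run shows 'split_margin: inputs 27 and 3' where the working version logs 'split_margin: inputs 24 and 3'.
Intended log window:
  6: intermediate pair 24, 0
  7: rank_cells: inputs 24 and 0
  8: split_margin: inputs 24 and 3
Execution walk:
  mix_signals([4, 2, 6, 12]) -> 24  [called from count_flags, line 28]
  weigh_samples([4, 2, 6, 12], 12) -> 0  [called from count_flags, line 29]
  rank_cells(24, 0) -> 27  [called from count_flags, line 31]
  count_flags([4, 2, 6, 12], 12) -> 27  [called from main, line 43]
  split_margin(27, 3) -> 0  [called from main, line 44]
Log line origins:
  1 — main, line 42
  2 — mix_signals, line 2
  3 — mix_signals, line 6
  4 — weigh_samples, line 10
  5 — weigh_samples, line 15
  6 — count_flags, line 30
  7 — rank_cells, line 19
  8 — split_margin, line 34
A correct fix: line 25: replace `low` with `limit`.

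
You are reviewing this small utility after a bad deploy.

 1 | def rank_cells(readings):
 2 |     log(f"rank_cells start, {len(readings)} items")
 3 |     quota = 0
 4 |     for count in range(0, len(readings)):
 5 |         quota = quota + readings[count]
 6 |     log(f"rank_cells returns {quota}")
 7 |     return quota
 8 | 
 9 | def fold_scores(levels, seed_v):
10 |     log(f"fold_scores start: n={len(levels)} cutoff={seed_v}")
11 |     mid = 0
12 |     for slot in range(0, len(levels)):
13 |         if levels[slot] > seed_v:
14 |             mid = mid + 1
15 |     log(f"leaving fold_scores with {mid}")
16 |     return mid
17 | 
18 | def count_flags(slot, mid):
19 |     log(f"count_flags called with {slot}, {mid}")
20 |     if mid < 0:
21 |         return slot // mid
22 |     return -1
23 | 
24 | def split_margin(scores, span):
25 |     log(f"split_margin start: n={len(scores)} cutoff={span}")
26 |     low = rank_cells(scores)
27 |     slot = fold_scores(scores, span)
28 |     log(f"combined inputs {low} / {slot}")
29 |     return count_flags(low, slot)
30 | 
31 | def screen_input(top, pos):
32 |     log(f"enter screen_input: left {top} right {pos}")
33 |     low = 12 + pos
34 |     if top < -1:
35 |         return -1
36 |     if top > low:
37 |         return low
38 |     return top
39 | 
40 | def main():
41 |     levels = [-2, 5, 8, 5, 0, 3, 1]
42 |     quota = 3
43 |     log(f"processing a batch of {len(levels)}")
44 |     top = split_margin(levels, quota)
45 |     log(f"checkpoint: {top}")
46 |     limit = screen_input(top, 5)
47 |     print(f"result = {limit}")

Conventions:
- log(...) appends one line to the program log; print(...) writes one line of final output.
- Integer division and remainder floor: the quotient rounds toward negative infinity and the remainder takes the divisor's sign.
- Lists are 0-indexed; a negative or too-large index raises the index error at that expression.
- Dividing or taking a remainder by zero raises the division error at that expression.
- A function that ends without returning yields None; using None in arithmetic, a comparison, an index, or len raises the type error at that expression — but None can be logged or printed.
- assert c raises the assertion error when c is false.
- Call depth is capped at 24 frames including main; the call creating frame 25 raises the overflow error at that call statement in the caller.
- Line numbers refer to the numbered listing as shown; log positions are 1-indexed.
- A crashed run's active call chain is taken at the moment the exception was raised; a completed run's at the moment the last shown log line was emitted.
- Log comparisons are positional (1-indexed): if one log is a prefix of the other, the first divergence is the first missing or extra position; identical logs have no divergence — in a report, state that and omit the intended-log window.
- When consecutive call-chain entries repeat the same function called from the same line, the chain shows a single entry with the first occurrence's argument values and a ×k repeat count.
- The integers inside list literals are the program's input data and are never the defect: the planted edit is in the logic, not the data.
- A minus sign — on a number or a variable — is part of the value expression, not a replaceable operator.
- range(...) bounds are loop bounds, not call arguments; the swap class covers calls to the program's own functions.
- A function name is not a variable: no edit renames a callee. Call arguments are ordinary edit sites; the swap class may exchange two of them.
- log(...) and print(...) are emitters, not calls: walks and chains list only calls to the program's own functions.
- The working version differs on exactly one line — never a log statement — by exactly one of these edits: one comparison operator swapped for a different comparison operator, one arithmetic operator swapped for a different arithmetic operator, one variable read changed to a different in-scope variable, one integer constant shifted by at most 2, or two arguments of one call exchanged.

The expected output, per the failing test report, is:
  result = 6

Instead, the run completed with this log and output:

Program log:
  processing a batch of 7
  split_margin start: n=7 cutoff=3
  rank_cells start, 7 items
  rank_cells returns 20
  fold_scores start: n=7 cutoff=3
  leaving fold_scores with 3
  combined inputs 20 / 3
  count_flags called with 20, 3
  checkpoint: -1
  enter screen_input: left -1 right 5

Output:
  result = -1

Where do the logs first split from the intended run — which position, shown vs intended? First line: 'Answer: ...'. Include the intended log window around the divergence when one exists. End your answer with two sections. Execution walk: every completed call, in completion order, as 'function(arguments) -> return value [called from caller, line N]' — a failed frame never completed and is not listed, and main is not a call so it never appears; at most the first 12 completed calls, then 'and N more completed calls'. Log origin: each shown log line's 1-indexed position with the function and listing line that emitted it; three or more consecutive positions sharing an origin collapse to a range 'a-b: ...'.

Answer: at position 9 the run shows 'checkpoint: -1' where the working version logs 'checkpoint: 6'.
Intended log window:
  7: combined inputs 20 / 3
  8: count_flags called with 20, 3
  9: checkpoint: 6
  10: enter screen_input: left 6 right 5
Execution walk:
  rank_cells([-2, 5, 8, 5, 0, 3, 1]) -> 20  [called from split_margin, line 26]
  fold_scores([-2, 5, 8, 5, 0, 3, 1], 3) -> 3  [called from split_margin, line 27]
  count_flags(20, 3) -> -1  [called from split_margin, line 29]
  split_margin([-2, 5, 8, 5, 0, 3, 1], 3) -> -1  [called from main, line 44]
  screen_input(-1, 5) -> -1  [called from main, line 46]
Log line origins:
  1: from main, line 43
  2: from split_margin, line 25
  3: from rank_cells, line 2
  4: from rank_cells, line 6
  5: from fold_scores, line 10
  6: from fold_scores, line 15
  7: from split_margin, line 28
  8: from count_flags, line 19
  9: from main, line 45
  10: from screen_input, line 32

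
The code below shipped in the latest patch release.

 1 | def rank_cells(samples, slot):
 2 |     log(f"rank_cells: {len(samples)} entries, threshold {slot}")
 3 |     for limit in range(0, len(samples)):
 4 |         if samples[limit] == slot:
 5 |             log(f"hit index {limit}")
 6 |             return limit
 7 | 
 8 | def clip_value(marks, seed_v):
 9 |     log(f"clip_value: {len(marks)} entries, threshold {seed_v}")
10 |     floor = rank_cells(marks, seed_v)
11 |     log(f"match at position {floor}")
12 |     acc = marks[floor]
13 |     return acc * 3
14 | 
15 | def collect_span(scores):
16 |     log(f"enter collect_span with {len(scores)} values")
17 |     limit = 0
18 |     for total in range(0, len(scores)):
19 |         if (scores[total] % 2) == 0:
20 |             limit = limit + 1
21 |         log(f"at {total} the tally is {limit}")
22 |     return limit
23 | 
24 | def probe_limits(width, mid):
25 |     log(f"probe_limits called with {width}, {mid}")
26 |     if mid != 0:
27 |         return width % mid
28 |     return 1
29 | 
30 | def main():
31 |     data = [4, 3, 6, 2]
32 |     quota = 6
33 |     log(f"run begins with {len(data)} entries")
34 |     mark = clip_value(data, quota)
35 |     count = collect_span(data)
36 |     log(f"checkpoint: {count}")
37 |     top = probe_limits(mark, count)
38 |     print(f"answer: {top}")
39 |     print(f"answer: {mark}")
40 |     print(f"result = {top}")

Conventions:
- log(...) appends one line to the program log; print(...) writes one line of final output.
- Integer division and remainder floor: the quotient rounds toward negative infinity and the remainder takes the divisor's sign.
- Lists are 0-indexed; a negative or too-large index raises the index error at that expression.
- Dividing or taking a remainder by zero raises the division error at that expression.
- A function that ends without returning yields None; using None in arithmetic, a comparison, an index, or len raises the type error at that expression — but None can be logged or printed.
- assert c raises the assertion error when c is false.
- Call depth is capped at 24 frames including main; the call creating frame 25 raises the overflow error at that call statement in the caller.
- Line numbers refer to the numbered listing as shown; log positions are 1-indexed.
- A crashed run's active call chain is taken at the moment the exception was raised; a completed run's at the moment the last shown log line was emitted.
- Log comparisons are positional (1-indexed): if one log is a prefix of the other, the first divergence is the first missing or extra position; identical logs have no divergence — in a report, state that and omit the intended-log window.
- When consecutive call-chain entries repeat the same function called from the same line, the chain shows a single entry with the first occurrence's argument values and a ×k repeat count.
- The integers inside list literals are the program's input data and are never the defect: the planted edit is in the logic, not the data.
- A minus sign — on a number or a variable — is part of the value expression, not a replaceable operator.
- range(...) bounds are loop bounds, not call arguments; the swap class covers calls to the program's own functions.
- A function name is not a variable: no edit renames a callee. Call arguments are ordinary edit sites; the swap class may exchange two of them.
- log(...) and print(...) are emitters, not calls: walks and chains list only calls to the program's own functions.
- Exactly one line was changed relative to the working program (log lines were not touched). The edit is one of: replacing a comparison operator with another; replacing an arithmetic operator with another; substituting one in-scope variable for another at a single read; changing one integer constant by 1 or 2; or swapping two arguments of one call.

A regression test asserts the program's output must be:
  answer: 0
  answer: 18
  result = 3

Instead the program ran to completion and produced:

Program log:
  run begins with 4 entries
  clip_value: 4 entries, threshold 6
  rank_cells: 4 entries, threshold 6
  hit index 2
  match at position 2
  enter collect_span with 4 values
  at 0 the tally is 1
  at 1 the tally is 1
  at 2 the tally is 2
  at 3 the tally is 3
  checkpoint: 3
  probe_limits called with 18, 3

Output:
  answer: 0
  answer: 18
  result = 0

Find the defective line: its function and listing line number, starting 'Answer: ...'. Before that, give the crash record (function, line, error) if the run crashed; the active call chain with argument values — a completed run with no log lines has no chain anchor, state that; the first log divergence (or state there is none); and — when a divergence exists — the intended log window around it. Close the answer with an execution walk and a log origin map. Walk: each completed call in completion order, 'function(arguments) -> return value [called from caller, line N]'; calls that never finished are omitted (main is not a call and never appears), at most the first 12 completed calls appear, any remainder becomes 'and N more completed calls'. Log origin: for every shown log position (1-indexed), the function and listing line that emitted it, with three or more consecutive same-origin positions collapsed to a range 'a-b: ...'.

Answer: the defect is in main at line 40.
Key observation: The logs agree in full; only the final output differs.
Call chain: main -> probe_limits(18, 3) (called at line 37).
First divergence: none (the log streams are identical).
Execution walk:
  rank_cells([4, 3, 6, 2], 6) -> 2  [called from clip_value, line 10]
  clip_value([4, 3, 6, 2], 6) -> 18  [called from main, line 34]
  collect_span([4, 3, 6, 2]) -> 3  [called from main, line 35]
  probe_limits(18, 3) -> 0  [called from main, line 37]
Log origin:
  1: emitted by main (line 33)
  2: emitted by clip_value (line 9)
  3: emitted by rank_cells (line 2)
  4: emitted by rank_cells (line 5)
  5: emitted by clip_value (line 11)
  6: emitted by collect_span (line 16)
  7-10: emitted by collect_span (line 21)
  11: emitted by main (line 36)
  12: emitted by probe_limits (line 25)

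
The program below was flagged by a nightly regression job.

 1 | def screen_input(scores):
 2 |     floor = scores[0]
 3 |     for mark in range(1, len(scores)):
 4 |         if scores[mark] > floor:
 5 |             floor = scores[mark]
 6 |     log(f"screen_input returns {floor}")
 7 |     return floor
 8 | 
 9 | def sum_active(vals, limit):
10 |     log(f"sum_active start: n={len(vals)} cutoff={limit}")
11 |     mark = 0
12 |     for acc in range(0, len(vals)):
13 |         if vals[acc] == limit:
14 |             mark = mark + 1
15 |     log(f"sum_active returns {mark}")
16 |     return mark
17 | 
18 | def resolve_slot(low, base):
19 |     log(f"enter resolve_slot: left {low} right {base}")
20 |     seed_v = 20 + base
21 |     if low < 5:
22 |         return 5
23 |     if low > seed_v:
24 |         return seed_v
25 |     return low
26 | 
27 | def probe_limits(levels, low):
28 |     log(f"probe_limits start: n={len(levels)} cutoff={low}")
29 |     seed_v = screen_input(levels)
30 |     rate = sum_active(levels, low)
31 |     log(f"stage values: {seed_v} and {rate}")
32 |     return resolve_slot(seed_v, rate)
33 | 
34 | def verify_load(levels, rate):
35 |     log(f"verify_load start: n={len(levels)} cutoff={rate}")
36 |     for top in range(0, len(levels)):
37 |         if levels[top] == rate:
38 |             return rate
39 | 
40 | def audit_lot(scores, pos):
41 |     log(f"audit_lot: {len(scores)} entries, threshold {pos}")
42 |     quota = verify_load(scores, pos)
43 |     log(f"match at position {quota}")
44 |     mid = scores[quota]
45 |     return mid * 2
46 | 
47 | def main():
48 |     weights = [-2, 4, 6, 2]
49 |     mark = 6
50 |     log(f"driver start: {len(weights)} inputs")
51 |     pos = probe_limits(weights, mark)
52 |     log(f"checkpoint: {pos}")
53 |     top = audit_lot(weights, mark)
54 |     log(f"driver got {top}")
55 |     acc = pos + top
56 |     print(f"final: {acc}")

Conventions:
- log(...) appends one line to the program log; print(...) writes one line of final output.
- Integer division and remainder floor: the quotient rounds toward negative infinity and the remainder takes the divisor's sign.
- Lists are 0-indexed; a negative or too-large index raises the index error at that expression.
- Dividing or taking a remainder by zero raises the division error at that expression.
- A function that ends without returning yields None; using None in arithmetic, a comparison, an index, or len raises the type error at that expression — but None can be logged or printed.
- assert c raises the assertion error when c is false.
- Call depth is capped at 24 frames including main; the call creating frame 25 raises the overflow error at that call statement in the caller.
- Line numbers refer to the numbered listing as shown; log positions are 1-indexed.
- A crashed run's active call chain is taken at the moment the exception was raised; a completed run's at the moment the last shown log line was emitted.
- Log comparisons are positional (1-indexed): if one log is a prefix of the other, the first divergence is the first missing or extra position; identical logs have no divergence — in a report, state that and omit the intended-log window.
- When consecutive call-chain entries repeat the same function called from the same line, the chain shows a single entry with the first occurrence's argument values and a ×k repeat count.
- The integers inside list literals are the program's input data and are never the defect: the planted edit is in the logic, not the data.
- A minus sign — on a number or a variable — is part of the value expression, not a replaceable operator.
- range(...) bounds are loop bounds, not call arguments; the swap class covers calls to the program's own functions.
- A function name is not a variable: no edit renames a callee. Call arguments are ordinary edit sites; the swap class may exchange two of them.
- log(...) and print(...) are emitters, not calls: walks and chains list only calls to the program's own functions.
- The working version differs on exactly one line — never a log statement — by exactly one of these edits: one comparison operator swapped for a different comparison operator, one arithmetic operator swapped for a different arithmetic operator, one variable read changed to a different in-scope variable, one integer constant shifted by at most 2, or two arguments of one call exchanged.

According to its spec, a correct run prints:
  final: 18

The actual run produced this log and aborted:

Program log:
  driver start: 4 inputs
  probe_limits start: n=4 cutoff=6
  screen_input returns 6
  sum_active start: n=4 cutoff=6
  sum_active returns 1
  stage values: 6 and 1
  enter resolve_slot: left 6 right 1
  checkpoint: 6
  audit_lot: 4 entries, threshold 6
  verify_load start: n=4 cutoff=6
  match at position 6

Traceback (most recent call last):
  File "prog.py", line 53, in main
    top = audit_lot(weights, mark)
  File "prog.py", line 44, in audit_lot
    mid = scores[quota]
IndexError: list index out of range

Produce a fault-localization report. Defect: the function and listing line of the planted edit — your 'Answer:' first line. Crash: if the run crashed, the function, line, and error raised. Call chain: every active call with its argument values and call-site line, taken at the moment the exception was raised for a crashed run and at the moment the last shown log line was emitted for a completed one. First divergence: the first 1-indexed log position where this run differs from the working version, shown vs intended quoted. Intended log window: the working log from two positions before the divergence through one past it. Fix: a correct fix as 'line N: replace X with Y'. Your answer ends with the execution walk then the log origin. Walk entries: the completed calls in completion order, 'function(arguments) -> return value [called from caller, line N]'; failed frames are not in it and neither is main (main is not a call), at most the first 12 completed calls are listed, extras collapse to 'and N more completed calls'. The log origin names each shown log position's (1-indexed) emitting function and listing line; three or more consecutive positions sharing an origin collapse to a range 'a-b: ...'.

Answer: the defect is in verify_load at line 38.
Key observation: The log first diverges at position 11: the faulty run prints 'match at position 6' where the working version prints 'match at position 2'.
Crash: audit_lot, line 44, IndexError.
Call chain: main -> audit_lot([-2, 4, 6, 2], 6) (called at line 53).
First divergence: position 11; shown 'match at position 6' vs intended 'match at position 2'.
Intended log window:
  9: audit_lot: 4 entries, threshold 6
  10: verify_load start: n=4 cutoff=6
  11: match at position 2
  12: driver got 12
Execution walk:
  screen_input([-2, 4, 6, 2]) -> 6  [called from probe_limits, line 29]
  sum_active([-2, 4, 6, 2], 6) -> 1  [called from probe_limits, line 30]
  resolve_slot(6, 1) -> 6  [called from probe_limits, line 32]
  probe_limits([-2, 4, 6, 2], 6) -> 6  [called from main, line 51]
  verify_load([-2, 4, 6, 2], 6) -> 6  [called from audit_lot, line 42]
Log line origins:
  1: logged in main at line 50
  2: logged in probe_limits at line 28
  3: logged in screen_input at line 6
  4: logged in sum_active at line 10
  5: logged in sum_active at line 15
  6: logged in probe_limits at line 31
  7: logged in resolve_slot at line 19
  8: logged in main at line 52
  9: logged in audit_lot at line 41
  10: logged in verify_load at line 35
  11: logged in audit_lot at line 43
A correct fix: line 38: replace `rate` with `top`.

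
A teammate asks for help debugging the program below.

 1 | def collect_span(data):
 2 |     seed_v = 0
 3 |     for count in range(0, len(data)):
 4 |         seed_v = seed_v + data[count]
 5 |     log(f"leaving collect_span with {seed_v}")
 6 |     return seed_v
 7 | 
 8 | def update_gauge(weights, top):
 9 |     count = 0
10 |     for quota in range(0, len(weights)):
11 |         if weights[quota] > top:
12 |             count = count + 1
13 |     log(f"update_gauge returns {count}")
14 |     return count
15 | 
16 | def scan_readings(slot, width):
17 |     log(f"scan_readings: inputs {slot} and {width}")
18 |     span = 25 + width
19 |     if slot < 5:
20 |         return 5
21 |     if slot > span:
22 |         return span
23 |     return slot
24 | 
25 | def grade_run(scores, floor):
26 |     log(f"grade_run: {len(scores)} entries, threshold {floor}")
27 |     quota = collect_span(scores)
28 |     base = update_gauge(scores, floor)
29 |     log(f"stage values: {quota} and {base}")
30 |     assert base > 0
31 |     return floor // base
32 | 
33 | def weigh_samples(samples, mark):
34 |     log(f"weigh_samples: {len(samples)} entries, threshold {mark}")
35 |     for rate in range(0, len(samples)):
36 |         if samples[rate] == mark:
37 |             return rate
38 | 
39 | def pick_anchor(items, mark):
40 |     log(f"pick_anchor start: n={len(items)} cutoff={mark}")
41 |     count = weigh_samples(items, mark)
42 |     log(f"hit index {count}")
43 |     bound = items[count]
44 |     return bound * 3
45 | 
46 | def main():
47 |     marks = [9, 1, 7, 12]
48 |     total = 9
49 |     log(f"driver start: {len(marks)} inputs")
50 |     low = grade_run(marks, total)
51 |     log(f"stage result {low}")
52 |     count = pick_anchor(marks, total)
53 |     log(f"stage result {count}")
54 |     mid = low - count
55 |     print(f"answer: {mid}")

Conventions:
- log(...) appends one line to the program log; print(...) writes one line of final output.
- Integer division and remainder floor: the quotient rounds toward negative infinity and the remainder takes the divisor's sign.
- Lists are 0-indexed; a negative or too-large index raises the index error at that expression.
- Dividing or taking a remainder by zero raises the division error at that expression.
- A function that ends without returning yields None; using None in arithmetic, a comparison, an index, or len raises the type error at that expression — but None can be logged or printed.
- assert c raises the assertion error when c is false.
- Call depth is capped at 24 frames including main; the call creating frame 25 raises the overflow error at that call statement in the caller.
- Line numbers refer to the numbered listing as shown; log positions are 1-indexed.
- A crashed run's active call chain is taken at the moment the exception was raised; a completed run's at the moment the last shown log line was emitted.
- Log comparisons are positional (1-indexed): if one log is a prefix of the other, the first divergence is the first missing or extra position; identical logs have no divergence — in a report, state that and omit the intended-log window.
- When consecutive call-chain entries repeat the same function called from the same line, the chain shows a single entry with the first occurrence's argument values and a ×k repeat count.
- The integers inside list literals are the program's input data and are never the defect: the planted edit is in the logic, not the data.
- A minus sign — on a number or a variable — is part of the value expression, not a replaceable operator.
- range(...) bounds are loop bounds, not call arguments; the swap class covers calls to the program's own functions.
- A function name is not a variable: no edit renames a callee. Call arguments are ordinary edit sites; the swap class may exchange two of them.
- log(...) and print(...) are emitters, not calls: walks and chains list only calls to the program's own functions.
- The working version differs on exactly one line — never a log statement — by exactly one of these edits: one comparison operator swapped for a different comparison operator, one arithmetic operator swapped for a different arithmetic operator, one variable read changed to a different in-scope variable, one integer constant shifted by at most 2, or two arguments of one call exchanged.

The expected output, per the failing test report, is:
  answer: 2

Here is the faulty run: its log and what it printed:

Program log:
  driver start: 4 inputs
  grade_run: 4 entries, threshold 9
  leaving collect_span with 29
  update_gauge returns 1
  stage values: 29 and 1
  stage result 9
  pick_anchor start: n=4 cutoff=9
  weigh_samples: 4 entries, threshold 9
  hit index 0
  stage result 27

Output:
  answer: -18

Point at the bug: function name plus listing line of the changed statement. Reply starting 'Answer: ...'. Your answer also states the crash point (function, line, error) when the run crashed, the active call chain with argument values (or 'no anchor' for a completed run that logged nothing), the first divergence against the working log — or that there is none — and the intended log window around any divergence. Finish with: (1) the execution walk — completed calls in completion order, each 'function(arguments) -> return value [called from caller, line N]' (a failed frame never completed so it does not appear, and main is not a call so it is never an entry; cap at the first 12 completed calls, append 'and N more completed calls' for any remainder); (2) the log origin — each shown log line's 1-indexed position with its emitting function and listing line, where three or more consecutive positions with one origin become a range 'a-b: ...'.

Answer: the defect is in grade_run at line 31.
Core observation: Log line 6 is where behavior first shows: 'stage result 9' appears instead of 'stage result 29'.
Call chain: main.
First divergence: at position 6 the run shows 'stage result 9' where the working version logs 'stage result 29'.
Intended log window:
  4: update_gauge returns 1
  5: stage values: 29 and 1
  6: stage result 29
  7: pick_anchor start: n=4 cutoff=9
Execution walk:
  collect_span([9, 1, 7, 12]) -> 29  [called from grade_run, line 27]
  update_gauge([9, 1, 7, 12], 9) -> 1  [called from grade_run, line 28]
  grade_run([9, 1, 7, 12], 9) -> 9  [called from main, line 50]
  weigh_samples([9, 1, 7, 12], 9) -> 0  [called from pick_anchor, line 41]
  pick_anchor([9, 1, 7, 12], 9) -> 27  [called from main, line 52]
Log origins:
  1: logged in main at line 49
  2: logged in grade_run at line 26
  3: logged in collect_span at line 5
  4: logged in update_gauge at line 13
  5: logged in grade_run at line 29
  6: logged in main at line 51
  7: logged in pick_anchor at line 40
  8: logged in weigh_samples at line 34
  9: logged in pick_anchor at line 42
  10: logged in main at line 53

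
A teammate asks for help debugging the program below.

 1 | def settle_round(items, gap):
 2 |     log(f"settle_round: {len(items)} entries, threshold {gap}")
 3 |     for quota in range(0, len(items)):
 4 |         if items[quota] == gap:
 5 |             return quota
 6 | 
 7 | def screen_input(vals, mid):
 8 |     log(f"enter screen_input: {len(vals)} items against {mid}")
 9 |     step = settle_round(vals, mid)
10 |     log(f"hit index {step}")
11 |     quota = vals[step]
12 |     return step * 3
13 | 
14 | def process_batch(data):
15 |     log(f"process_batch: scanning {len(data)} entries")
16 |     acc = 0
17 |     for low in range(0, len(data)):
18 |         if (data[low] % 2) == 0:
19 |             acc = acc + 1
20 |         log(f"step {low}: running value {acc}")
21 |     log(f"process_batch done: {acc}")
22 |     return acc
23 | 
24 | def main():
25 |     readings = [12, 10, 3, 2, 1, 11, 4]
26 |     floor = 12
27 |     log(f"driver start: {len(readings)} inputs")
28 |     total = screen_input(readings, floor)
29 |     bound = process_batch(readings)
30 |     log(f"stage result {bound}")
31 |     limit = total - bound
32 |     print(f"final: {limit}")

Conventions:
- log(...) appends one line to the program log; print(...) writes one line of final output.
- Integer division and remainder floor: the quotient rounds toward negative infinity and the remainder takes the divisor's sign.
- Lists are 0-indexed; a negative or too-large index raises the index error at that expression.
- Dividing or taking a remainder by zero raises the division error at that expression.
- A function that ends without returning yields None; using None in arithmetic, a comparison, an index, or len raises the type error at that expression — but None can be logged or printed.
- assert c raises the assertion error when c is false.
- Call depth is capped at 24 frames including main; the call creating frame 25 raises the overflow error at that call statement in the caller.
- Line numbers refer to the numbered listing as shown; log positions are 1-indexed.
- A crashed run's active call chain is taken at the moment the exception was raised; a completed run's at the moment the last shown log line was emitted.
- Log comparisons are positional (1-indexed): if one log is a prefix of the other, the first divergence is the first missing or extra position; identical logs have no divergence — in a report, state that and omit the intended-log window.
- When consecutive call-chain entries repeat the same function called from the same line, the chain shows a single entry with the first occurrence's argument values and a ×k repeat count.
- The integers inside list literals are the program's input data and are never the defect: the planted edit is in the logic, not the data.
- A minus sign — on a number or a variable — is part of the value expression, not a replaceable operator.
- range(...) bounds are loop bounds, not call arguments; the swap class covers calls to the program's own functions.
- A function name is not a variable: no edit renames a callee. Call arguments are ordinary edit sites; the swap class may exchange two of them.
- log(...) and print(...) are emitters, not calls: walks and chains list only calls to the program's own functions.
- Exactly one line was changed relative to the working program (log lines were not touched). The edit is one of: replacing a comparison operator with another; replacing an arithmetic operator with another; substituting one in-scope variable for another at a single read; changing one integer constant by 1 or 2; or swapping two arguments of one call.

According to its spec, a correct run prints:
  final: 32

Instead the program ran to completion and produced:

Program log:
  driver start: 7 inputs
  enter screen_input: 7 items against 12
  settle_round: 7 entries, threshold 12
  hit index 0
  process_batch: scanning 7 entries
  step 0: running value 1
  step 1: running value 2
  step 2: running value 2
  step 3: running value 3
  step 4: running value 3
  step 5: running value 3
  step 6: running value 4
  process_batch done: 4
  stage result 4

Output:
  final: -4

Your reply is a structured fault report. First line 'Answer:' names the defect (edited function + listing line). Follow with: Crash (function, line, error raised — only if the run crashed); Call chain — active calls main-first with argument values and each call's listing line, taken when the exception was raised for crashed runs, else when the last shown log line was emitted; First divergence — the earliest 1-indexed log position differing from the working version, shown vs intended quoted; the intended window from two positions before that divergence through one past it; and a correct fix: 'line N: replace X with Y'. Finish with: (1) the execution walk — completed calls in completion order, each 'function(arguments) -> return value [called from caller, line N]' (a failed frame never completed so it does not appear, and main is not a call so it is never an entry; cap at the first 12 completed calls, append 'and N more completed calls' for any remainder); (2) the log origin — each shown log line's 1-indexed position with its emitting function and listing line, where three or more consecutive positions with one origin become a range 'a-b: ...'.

Answer: the defect is in screen_input at line 12.
Core observation: The logs agree in full; only the final output differs.
Call chain: main.
First divergence: there is none — every log position agrees.
Execution walk:
  settle_round([12, 10, 3, 2, 1, 11, 4], 12) -> 0  [called from screen_input, line 9]
  screen_input([12, 10, 3, 2, 1, 11, 4], 12) -> 0  [called from main, line 28]
  process_batch([12, 10, 3, 2, 1, 11, 4]) -> 4  [called from main, line 29]
Origin of each log line:
  1: logged in main at line 27
  2: logged in screen_input at line 8
  3: logged in settle_round at line 2
  4: logged in screen_input at line 10
  5: logged in process_batch at line 15
  6-12: logged in process_batch at line 20
  13: logged in process_batch at line 21
  14: logged in main at line 30
A correct fix: line 12: replace `step` with `quota`.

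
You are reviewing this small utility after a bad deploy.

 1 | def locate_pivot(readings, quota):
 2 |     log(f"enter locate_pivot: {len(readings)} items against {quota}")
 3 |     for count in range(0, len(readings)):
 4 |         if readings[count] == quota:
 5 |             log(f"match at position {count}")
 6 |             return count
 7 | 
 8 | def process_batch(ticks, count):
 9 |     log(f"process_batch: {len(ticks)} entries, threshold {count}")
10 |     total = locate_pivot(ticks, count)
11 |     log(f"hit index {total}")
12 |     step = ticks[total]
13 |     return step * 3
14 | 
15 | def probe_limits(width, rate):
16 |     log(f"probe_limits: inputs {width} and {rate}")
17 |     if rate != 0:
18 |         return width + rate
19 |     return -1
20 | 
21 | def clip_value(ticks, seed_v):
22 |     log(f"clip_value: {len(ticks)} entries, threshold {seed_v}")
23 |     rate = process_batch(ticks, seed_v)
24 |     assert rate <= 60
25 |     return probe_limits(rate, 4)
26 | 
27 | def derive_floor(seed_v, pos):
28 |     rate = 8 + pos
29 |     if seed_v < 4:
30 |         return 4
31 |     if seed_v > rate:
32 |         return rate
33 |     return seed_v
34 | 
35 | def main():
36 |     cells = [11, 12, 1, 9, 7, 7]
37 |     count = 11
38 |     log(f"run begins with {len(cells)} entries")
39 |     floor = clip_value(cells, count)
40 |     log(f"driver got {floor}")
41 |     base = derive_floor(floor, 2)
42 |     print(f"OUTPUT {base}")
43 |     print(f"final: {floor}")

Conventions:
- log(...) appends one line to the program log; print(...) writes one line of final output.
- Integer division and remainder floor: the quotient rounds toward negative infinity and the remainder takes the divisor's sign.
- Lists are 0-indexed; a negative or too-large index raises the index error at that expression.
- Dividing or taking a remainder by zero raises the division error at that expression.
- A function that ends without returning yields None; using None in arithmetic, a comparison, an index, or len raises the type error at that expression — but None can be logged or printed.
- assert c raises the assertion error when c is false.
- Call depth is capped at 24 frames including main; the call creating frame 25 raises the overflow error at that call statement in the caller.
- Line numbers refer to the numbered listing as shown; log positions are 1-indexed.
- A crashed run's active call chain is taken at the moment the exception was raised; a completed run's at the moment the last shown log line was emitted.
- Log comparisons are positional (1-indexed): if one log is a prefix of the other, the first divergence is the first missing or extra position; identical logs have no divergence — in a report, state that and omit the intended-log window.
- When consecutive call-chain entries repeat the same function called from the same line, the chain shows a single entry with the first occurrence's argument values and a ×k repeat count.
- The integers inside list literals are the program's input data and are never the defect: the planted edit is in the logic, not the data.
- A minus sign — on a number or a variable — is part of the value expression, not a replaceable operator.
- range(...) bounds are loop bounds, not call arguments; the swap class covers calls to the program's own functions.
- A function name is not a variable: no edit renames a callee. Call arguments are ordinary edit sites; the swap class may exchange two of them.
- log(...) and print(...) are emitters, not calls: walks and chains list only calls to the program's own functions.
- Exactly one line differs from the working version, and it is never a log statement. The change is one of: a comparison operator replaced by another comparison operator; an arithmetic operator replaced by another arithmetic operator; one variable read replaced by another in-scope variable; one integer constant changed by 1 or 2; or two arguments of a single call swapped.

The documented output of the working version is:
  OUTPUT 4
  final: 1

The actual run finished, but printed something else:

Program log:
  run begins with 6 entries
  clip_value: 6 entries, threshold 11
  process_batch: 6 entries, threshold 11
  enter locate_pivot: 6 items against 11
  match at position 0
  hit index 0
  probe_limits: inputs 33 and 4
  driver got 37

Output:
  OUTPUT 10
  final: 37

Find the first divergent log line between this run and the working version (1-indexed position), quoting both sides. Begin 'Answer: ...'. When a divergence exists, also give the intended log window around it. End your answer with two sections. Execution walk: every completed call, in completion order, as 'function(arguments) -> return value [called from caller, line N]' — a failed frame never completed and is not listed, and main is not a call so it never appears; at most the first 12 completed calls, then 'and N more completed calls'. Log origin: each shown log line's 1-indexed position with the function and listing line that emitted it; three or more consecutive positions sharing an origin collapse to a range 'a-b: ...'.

Answer: position 8; shown 'driver got 37' vs intended 'driver got 1'.
Intended log window:
  6: hit index 0
  7: probe_limits: inputs 33 and 4
  8: driver got 1
Execution walk:
  locate_pivot([11, 12, 1, 9, 7, 7], 11) -> 0  [called from process_batch, line 10]
  process_batch([11, 12, 1, 9, 7, 7], 11) -> 33  [called from clip_value, line 23]
  probe_limits(33, 4) -> 37  [called from clip_value, line 25]
  clip_value([11, 12, 1, 9, 7, 7], 11) -> 37  [called from main, line 39]
  derive_floor(37, 2) -> 10  [called from main, line 41]
Log origin:
  1: logged in main at line 38
  2: logged in clip_value at line 22
  3: logged in process_batch at line 9
  4: logged in locate_pivot at line 2
  5: logged in locate_pivot at line 5
  6: logged in process_batch at line 11
  7: logged in probe_limits at line 16
  8: logged in main at line 40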